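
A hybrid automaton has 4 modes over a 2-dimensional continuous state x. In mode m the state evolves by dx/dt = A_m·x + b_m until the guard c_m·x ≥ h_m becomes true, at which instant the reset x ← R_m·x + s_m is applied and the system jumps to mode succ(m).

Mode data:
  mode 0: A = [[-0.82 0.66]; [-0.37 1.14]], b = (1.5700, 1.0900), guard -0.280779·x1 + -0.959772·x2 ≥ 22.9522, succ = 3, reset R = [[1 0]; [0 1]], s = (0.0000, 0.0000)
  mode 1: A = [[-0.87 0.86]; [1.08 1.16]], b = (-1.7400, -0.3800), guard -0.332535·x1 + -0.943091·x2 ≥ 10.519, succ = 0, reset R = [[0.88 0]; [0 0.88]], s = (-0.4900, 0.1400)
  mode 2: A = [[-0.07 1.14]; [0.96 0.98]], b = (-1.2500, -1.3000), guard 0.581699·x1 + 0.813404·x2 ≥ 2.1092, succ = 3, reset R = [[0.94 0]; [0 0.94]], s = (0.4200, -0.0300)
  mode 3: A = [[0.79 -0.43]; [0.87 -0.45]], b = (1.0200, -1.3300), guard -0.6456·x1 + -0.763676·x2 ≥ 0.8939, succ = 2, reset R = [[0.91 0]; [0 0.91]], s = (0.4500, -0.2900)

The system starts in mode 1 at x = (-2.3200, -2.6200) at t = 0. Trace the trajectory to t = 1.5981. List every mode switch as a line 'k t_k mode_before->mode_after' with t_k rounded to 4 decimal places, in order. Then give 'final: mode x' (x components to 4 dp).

1 0.6670 1->0
final: 0 -6.8513 -18.7678

Mode 1: guard c·x = 10.5190 hit at Δt = 0.6670 (t = 0.6670), x⁻ = (-4.7071, -9.4940) → reset → x⁺ = (-4.6322, -8.2147), jump to mode 0
Mode 0: flow for 0.9311 to horizon, guard not reached → x = (-6.8513, -18.7678)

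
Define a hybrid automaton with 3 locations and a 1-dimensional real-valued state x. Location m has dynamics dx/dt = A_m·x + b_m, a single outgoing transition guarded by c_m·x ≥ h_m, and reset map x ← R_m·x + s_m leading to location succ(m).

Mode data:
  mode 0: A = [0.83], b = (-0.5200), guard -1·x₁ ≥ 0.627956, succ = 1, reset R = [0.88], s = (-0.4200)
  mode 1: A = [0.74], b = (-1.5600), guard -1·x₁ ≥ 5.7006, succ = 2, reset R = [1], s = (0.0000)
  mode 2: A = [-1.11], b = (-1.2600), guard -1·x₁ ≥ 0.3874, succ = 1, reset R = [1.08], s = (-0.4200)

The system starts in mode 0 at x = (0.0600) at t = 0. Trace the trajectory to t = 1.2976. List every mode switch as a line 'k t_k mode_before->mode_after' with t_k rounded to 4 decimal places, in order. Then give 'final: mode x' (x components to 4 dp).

1 0.9578 0->1
final: 1 -1.8533

Mode 0: guard c·x = 0.6280 hit at Δt = 0.9578 (t = 0.9578), x⁻ = (-0.6280) → reset → x⁺ = (-0.9726), jump to mode 1
Mode 1: flow for 0.3398 to horizon, guard not reached → x = (-1.8533)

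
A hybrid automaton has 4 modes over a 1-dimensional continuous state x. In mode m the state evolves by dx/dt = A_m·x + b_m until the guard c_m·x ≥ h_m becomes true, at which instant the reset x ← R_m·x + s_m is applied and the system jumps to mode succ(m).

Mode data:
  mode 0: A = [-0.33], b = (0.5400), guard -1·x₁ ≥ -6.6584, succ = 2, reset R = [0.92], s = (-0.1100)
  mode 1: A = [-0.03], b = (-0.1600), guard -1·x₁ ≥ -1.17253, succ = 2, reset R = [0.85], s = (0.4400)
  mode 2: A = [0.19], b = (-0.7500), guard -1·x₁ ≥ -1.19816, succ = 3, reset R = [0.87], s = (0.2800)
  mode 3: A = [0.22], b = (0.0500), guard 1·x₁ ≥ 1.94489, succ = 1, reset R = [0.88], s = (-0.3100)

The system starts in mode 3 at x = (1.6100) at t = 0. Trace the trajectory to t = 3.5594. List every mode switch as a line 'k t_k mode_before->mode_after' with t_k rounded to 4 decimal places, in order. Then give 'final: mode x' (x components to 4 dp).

1 0.7611 3->1
2 1.9141 1->2
3 2.3917 2->3
final: 3 1.7763

Mode 3: guard c·x = 1.9449 hit at Δt = 0.7611 (t = 0.7611), x⁻ = (1.9449) → reset → x⁺ = (1.4015), jump to mode 1
Mode 1: guard c·x = -1.1725 hit at Δt = 1.1530 (t = 1.9141), x⁻ = (1.1725) → reset → x⁺ = (1.4367), jump to mode 2
Mode 2: guard c·x = -1.1982 hit at Δt = 0.4776 (t = 2.3917), x⁻ = (1.1982) → reset → x⁺ = (1.3224), jump to mode 3
Mode 3: flow for 1.1677 to horizon, guard not reached → x = (1.7763)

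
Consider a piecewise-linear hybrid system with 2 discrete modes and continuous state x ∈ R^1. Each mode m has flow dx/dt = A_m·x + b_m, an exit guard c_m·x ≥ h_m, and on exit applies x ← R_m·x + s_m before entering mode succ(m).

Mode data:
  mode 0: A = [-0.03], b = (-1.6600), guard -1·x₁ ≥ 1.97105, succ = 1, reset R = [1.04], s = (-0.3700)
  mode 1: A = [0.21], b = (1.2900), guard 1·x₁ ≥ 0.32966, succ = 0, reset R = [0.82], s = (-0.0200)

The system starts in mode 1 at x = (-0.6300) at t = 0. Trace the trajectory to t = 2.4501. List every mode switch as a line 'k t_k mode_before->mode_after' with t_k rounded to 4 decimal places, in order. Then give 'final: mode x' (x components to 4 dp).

Mode 1: guard c·x = 0.3297 hit at Δt = 0.7642 (t = 0.7642), x⁻ = (0.3297) → reset → x⁺ = (0.2503), jump to mode 0
Mode 0: guard c·x = 1.9710 hit at Δt = 1.3595 (t = 2.1237), x⁻ = (-1.9710) → reset → x⁺ = (-2.4199), jump to mode 1
Mode 1: flow for 0.3264 to horizon, guard not reached → x = (-2.1558)

1 0.7642 1->0
2 2.1237 0->1
final: 1 -2.1558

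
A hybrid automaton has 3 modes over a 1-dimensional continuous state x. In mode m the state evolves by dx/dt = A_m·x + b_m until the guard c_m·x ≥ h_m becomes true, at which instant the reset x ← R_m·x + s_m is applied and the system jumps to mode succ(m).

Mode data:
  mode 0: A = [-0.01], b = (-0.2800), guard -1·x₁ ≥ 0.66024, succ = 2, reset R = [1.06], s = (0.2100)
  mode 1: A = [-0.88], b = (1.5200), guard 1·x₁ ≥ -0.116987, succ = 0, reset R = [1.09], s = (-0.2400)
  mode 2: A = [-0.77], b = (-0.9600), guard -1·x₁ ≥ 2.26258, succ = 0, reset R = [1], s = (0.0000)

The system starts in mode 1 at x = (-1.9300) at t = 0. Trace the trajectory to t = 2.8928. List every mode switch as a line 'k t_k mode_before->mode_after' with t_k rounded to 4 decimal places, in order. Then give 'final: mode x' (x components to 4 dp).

Mode 1: guard c·x = -0.1170 hit at Δt = 0.7780 (t = 0.7780), x⁻ = (-0.1170) → reset → x⁺ = (-0.3675), jump to mode 0
Mode 0: guard c·x = 0.6602 hit at Δt = 1.0650 (t = 1.8430), x⁻ = (-0.6602) → reset → x⁺ = (-0.4899), jump to mode 2
Mode 2: flow for 1.0498 to horizon, guard not reached → x = (-0.9095)

1 0.7780 1->0
2 1.8430 0->2
final: 2 -0.9095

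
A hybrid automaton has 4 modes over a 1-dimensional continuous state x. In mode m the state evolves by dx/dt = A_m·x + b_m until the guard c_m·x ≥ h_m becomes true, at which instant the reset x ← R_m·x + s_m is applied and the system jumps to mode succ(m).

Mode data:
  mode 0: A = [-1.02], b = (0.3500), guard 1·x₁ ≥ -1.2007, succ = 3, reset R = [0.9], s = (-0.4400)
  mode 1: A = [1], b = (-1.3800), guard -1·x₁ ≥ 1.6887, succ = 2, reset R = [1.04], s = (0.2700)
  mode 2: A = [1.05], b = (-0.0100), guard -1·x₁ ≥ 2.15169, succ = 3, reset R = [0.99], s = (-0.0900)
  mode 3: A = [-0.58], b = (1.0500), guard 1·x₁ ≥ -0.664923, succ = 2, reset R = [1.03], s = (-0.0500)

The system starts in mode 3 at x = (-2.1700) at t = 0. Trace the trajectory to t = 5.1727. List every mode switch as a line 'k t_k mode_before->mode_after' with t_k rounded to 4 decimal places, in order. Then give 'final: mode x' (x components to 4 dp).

1 0.8190 3->2
2 1.8341 2->3
3 2.6747 3->2
4 3.6898 2->3
5 4.5304 3->2
final: 2 -1.4516

Mode 3: guard c·x = -0.6649 hit at Δt = 0.8190 (t = 0.8190), x⁻ = (-0.6649) → reset → x⁺ = (-0.7349), jump to mode 2
Mode 2: guard c·x = 2.1517 hit at Δt = 1.0151 (t = 1.8341), x⁻ = (-2.1517) → reset → x⁺ = (-2.2202), jump to mode 3
Mode 3: guard c·x = -0.6649 hit at Δt = 0.8406 (t = 2.6747), x⁻ = (-0.6649) → reset → x⁺ = (-0.7349), jump to mode 2
Mode 2: guard c·x = 2.1517 hit at Δt = 1.0151 (t = 3.6898), x⁻ = (-2.1517) → reset → x⁺ = (-2.2202), jump to mode 3
Mode 3: guard c·x = -0.6649 hit at Δt = 0.8406 (t = 4.5304), x⁻ = (-0.6649) → reset → x⁺ = (-0.7349), jump to mode 2
Mode 2: flow for 0.6423 to horizon, guard not reached → x = (-1.4516)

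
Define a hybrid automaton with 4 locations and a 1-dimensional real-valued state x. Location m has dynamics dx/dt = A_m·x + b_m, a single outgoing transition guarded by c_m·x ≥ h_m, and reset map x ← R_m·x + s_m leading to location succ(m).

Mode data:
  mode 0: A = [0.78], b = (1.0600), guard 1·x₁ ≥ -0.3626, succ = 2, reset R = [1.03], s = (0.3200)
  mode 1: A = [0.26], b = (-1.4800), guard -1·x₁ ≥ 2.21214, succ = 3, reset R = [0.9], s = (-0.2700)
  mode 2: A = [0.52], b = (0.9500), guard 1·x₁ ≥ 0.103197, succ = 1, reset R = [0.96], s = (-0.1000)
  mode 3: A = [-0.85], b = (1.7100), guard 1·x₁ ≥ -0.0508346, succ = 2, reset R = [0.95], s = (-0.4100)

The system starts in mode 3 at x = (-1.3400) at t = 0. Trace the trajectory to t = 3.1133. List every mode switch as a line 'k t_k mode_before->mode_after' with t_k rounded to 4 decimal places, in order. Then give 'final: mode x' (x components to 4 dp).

Mode 3: guard c·x = -0.0508 hit at Δt = 0.5712 (t = 0.5712), x⁻ = (-0.0508) → reset → x⁺ = (-0.4583), jump to mode 2
Mode 2: guard c·x = 0.1032 hit at Δt = 0.6611 (t = 1.2323), x⁻ = (0.1032) → reset → x⁺ = (-0.0009), jump to mode 1
Mode 1: guard c·x = 2.2121 hit at Δt = 1.2621 (t = 2.4944), x⁻ = (-2.2121) → reset → x⁺ = (-2.2609), jump to mode 3
Mode 3: flow for 0.6189 to horizon, guard not reached → x = (-0.5131)

1 0.5712 3->2
2 1.2323 2->1
3 2.4944 1->3
final: 3 -0.5131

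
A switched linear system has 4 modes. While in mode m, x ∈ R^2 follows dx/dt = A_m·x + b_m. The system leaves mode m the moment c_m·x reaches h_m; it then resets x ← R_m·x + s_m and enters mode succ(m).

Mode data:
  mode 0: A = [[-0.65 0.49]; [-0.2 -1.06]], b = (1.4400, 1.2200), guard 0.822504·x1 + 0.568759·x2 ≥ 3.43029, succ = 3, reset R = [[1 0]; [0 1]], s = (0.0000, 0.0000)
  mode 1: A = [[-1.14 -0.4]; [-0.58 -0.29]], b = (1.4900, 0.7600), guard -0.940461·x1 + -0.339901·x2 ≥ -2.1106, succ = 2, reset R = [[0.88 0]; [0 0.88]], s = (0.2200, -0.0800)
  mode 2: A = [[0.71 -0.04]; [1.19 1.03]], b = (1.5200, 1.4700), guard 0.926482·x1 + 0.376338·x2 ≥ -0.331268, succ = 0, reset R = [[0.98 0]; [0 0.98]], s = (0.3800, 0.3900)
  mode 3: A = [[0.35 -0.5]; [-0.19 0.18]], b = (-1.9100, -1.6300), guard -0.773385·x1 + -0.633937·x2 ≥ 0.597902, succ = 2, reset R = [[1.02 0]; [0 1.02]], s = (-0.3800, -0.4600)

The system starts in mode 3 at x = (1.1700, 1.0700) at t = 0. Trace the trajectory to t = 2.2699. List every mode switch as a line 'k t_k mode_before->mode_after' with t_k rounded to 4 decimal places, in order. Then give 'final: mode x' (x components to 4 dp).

1 0.8504 3->2
2 1.5802 2->0
final: 0 1.0347 0.3448

Mode 3: guard c·x = 0.5979 hit at Δt = 0.8504 (t = 0.8504), x⁻ = (-0.5188, -0.3103) → reset → x⁺ = (-0.9091, -0.7765), jump to mode 2
Mode 2: guard c·x = -0.3313 hit at Δt = 0.7298 (t = 1.5802), x⁻ = (-0.0408, -0.7797) → reset → x⁺ = (0.3400, -0.3741), jump to mode 0
Mode 0: flow for 0.6897 to horizon, guard not reached → x = (1.0347, 0.3448)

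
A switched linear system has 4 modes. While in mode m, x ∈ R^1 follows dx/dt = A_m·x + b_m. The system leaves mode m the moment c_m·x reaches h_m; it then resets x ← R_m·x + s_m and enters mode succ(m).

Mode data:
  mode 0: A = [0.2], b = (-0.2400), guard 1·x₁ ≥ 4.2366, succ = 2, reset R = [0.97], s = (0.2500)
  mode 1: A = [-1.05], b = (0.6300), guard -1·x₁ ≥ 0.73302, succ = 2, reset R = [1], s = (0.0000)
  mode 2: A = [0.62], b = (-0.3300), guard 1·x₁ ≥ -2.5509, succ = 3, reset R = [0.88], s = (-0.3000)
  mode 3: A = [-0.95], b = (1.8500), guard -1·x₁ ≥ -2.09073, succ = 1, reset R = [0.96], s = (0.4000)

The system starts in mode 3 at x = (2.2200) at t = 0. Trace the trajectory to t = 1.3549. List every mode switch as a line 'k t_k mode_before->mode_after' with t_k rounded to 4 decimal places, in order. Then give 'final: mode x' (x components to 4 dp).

1 0.6766 3->1
final: 1 1.4865

Mode 3: guard c·x = -2.0907 hit at Δt = 0.6766 (t = 0.6766), x⁻ = (2.0907) → reset → x⁺ = (2.4071), jump to mode 1
Mode 1: flow for 0.6783 to horizon, guard not reached → x = (1.4865)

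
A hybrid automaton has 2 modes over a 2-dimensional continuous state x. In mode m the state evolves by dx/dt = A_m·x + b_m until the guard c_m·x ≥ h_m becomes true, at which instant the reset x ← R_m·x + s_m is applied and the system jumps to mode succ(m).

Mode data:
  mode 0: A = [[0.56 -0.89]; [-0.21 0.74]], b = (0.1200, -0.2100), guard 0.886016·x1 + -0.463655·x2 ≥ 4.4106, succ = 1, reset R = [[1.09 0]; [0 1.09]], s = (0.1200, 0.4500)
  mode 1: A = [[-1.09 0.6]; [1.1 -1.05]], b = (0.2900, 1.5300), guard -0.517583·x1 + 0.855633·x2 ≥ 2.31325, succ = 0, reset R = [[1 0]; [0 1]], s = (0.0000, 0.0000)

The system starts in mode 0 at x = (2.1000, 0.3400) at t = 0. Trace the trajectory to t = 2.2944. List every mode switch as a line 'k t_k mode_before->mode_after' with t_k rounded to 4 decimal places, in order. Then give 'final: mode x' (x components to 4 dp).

1 1.2590 0->1
final: 1 2.6088 3.0667

Mode 0: guard c·x = 4.4106 hit at Δt = 1.2590 (t = 1.2590), x⁻ = (4.5395, -0.8379) → reset → x⁺ = (5.0681, -0.4633), jump to mode 1
Mode 1: flow for 1.0354 to horizon, guard not reached → x = (2.6088, 3.0667)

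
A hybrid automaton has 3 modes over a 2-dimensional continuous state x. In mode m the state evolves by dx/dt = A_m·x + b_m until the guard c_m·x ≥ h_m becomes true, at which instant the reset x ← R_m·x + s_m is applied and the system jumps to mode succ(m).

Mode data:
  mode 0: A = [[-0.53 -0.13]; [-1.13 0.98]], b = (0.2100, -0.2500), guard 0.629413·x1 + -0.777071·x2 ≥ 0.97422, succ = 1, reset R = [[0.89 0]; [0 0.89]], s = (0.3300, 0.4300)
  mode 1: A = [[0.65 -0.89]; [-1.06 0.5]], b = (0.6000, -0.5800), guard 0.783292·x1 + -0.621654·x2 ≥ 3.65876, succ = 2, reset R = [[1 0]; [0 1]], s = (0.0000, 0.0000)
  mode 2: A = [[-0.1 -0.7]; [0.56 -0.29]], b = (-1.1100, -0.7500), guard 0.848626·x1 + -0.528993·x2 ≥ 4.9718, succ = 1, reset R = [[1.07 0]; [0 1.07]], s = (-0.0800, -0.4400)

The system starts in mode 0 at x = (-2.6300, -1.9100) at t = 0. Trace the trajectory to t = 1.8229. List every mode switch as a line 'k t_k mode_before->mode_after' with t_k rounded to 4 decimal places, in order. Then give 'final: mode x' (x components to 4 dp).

1 1.3022 0->1
final: 1 0.5942 -2.0700

Mode 0: guard c·x = 0.9742 hit at Δt = 1.3022 (t = 1.3022), x⁻ = (-0.9086, -1.9897) → reset → x⁺ = (-0.4787, -1.3408), jump to mode 1
Mode 1: flow for 0.5207 to horizon, guard not reached → x = (0.5942, -2.0700)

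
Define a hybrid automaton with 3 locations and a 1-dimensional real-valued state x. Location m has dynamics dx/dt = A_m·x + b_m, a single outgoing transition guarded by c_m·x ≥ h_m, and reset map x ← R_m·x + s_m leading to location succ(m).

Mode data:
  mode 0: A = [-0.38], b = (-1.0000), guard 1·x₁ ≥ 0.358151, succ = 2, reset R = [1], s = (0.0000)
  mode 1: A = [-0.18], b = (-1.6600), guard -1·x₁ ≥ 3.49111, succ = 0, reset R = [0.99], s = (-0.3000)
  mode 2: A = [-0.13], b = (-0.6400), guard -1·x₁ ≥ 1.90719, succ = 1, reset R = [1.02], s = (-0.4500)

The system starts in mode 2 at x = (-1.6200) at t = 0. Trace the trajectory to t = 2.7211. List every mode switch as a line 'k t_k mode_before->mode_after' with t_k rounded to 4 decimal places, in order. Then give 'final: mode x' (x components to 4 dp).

1 0.6997 2->1
2 1.6717 1->0
final: 0 -3.3864

Mode 2: guard c·x = 1.9072 hit at Δt = 0.6997 (t = 0.6997), x⁻ = (-1.9072) → reset → x⁺ = (-2.3953), jump to mode 1
Mode 1: guard c·x = 3.4911 hit at Δt = 0.9720 (t = 1.6717), x⁻ = (-3.4911) → reset → x⁺ = (-3.7562), jump to mode 0
Mode 0: flow for 1.0494 to horizon, guard not reached → x = (-3.3864)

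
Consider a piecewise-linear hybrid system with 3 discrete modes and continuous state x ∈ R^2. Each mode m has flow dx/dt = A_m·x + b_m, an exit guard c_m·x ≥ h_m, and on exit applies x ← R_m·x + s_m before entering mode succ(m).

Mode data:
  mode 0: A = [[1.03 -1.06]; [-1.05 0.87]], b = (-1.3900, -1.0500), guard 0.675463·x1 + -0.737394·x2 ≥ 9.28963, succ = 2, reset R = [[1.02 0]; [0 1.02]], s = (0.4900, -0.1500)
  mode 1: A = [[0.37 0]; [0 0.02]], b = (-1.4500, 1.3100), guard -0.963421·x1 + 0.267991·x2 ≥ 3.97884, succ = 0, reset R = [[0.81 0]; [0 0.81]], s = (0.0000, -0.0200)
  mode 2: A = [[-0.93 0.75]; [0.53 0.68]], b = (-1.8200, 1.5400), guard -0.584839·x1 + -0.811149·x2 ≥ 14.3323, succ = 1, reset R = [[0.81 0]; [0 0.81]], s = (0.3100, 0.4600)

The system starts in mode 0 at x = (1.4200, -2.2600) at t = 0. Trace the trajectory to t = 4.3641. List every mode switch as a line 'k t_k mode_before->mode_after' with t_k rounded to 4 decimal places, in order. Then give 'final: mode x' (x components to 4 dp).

1 0.6541 0->2
2 1.8584 2->1
3 2.7839 1->0
4 3.7298 0->2
5 3.9444 2->1
final: 1 -2.8842 -11.8056

Mode 0: guard c·x = 9.2896 hit at Δt = 0.6541 (t = 0.6541), x⁻ = (5.5692, -7.4965) → reset → x⁺ = (6.1705, -7.7964), jump to mode 2
Mode 2: guard c·x = 14.3323 hit at Δt = 1.2043 (t = 1.8584), x⁻ = (-5.0150, -14.0533) → reset → x⁺ = (-3.7521, -10.9232), jump to mode 1
Mode 1: guard c·x = 3.9788 hit at Δt = 0.9255 (t = 2.7839), x⁻ = (-6.8848, -9.9036) → reset → x⁺ = (-5.5766, -8.0419), jump to mode 0
Mode 0: guard c·x = 9.2896 hit at Δt = 0.9459 (t = 3.7298), x⁻ = (-0.7646, -13.2983) → reset → x⁺ = (-0.2899, -13.7142), jump to mode 2
Mode 2: guard c·x = 14.3323 hit at Δt = 0.2146 (t = 3.9444), x⁻ = (-2.7355, -15.6969) → reset → x⁺ = (-1.9057, -12.2545), jump to mode 1
Mode 1: flow for 0.4197 to horizon, guard not reached → x = (-2.8842, -11.8056)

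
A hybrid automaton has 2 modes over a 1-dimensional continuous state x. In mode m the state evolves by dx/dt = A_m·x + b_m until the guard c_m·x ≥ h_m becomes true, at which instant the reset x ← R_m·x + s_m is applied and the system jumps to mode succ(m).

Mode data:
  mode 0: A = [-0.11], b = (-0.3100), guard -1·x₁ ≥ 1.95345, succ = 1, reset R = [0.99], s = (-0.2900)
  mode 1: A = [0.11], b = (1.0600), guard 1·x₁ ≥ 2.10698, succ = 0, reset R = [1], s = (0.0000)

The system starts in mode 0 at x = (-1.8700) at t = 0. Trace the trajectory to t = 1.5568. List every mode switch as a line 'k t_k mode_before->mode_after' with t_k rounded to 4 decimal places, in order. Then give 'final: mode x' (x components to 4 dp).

1 0.8375 0->1
final: 1 -1.6136

Mode 0: guard c·x = 1.9534 hit at Δt = 0.8375 (t = 0.8375), x⁻ = (-1.9534) → reset → x⁺ = (-2.2239), jump to mode 1
Mode 1: flow for 0.7193 to horizon, guard not reached → x = (-1.6136)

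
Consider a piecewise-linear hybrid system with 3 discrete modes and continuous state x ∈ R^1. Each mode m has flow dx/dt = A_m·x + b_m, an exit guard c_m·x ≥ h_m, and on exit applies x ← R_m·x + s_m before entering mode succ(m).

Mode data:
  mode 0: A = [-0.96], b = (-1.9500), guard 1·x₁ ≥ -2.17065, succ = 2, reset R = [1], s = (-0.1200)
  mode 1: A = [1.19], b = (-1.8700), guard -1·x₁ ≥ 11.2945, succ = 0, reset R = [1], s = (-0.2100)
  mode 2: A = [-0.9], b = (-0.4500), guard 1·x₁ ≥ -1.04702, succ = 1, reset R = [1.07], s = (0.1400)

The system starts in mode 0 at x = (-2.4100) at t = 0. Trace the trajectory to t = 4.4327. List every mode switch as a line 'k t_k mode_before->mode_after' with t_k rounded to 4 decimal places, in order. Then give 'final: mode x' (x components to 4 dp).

1 1.0412 0->2
2 2.3588 2->1
3 3.7183 1->0
final: 0 -6.8026

Mode 0: guard c·x = -2.1707 hit at Δt = 1.0412 (t = 1.0412), x⁻ = (-2.1707) → reset → x⁺ = (-2.2907), jump to mode 2
Mode 2: guard c·x = -1.0470 hit at Δt = 1.3176 (t = 2.3588), x⁻ = (-1.0470) → reset → x⁺ = (-0.9803), jump to mode 1
Mode 1: guard c·x = 11.2945 hit at Δt = 1.3595 (t = 3.7183), x⁻ = (-11.2945) → reset → x⁺ = (-11.5045), jump to mode 0
Mode 0: flow for 0.7144 to horizon, guard not reached → x = (-6.8026)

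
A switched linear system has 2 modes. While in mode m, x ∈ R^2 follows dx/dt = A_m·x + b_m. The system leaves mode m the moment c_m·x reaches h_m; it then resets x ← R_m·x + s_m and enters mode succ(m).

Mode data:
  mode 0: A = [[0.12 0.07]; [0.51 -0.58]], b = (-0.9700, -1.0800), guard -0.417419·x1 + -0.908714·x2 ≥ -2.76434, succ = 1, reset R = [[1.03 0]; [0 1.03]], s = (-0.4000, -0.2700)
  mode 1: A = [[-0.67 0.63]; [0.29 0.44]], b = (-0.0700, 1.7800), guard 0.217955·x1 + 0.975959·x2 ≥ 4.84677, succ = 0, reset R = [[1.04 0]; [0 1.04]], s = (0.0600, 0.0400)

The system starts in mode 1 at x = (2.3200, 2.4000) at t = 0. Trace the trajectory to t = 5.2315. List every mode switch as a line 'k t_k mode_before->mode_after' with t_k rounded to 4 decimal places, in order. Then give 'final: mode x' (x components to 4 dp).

Mode 1: guard c·x = 4.8468 hit at Δt = 0.5057 (t = 0.5057), x⁻ = (2.5462, 4.3975) → reset → x⁺ = (2.7080, 4.6134), jump to mode 0
Mode 0: guard c·x = -2.7643 hit at Δt = 1.4573 (t = 1.9630), x⁻ = (2.0443, 2.1030) → reset → x⁺ = (1.7056, 1.8961), jump to mode 1
Mode 1: guard c·x = 4.8468 hit at Δt = 0.7014 (t = 2.6644), x⁻ = (2.1610, 4.4836) → reset → x⁺ = (2.3074, 4.7029), jump to mode 0
Mode 0: guard c·x = -2.7643 hit at Δt = 1.2242 (t = 3.8886), x⁻ = (1.7071, 2.2579) → reset → x⁺ = (1.3583, 2.0556), jump to mode 1
Mode 1: guard c·x = 4.8468 hit at Δt = 0.6757 (t = 4.5642), x⁻ = (1.9603, 4.5284) → reset → x⁺ = (2.0987, 4.7495), jump to mode 0
Mode 0: flow for 0.6673 to horizon, guard not reached → x = (1.7910, 3.1761)

1 0.5057 1->0
2 1.9630 0->1
3 2.6644 1->0
4 3.8886 0->1
5 4.5642 1->0
final: 0 1.7910 3.1761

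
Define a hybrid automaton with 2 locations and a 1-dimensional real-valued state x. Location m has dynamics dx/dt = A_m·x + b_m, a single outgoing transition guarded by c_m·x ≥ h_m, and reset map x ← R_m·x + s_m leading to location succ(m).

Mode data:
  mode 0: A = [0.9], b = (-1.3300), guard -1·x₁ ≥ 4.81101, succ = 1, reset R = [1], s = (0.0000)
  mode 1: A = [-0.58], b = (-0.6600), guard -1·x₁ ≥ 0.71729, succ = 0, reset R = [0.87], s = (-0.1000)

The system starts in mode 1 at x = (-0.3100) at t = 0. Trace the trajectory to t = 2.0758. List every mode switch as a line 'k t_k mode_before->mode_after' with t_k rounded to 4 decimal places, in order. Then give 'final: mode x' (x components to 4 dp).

1 1.1675 1->0
final: 0 -3.5088

Mode 1: guard c·x = 0.7173 hit at Δt = 1.1675 (t = 1.1675), x⁻ = (-0.7173) → reset → x⁺ = (-0.7240), jump to mode 0
Mode 0: flow for 0.9083 to horizon, guard not reached → x = (-3.5088)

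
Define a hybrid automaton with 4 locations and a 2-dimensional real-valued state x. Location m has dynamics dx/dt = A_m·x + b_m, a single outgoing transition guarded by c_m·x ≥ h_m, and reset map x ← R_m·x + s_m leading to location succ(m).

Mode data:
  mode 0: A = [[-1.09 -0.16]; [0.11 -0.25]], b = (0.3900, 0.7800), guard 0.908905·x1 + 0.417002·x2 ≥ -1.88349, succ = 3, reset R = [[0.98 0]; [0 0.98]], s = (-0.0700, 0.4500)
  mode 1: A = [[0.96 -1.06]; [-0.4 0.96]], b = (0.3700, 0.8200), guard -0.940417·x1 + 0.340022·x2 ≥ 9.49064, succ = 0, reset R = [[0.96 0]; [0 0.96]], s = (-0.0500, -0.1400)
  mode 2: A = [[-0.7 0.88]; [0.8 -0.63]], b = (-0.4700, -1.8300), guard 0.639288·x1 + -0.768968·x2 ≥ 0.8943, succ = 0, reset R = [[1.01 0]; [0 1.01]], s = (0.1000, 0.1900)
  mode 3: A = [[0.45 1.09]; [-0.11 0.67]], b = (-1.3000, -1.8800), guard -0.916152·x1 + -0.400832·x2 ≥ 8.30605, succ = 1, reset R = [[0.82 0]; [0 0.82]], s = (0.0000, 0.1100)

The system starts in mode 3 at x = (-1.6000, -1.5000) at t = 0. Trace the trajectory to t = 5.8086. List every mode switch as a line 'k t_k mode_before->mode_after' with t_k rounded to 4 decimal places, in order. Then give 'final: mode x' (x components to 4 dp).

1 0.8840 3->1
2 2.4339 1->0
3 3.9990 0->3
4 5.0233 3->1
final: 1 -8.2872 -2.8164

Mode 3: guard c·x = 8.3061 hit at Δt = 0.8840 (t = 0.8840), x⁻ = (-7.1003, -4.4935) → reset → x⁺ = (-5.8222, -3.5746), jump to mode 1
Mode 1: guard c·x = 9.4906 hit at Δt = 1.5499 (t = 2.4339), x⁻ = (-11.0565, -2.6678) → reset → x⁺ = (-10.6643, -2.7011), jump to mode 0
Mode 0: guard c·x = -1.8835 hit at Δt = 1.5651 (t = 3.9990), x⁻ = (-1.4057, -1.4528) → reset → x⁺ = (-1.4476, -0.9737), jump to mode 3
Mode 3: guard c·x = 8.3061 hit at Δt = 1.0243 (t = 5.0233), x⁻ = (-7.2583, -4.1322) → reset → x⁺ = (-5.9518, -3.2784), jump to mode 1
Mode 1: flow for 0.7853 to horizon, guard not reached → x = (-8.2872, -2.8164)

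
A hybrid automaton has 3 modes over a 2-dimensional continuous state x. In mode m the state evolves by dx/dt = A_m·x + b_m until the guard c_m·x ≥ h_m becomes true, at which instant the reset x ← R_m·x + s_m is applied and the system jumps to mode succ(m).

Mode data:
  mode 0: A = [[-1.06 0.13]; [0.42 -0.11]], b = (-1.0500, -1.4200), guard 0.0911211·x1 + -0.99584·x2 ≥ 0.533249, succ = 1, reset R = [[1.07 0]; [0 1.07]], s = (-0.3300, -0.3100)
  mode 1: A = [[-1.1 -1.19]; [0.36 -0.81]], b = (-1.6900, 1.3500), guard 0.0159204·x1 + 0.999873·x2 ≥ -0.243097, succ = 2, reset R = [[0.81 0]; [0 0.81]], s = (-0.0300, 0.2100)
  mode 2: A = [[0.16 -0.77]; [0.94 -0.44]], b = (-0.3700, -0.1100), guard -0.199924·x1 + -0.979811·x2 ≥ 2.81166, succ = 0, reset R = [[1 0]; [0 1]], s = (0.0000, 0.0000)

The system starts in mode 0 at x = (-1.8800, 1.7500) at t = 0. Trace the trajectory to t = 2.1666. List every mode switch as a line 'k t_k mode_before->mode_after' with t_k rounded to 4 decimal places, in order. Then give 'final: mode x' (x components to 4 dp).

Mode 0: guard c·x = 0.5332 hit at Δt = 1.1478 (t = 1.1478), x⁻ = (-1.2311, -0.6481) → reset → x⁺ = (-1.6473, -1.0035), jump to mode 1
Mode 1: guard c·x = -0.2431 hit at Δt = 0.5936 (t = 1.7414), x⁻ = (-1.3112, -0.2222) → reset → x⁺ = (-1.0921, 0.0300), jump to mode 2
Mode 2: flow for 0.4252 to horizon, guard not reached → x = (-1.2606, -0.4520)

1 1.1478 0->1
2 1.7414 1->2
final: 2 -1.2606 -0.4520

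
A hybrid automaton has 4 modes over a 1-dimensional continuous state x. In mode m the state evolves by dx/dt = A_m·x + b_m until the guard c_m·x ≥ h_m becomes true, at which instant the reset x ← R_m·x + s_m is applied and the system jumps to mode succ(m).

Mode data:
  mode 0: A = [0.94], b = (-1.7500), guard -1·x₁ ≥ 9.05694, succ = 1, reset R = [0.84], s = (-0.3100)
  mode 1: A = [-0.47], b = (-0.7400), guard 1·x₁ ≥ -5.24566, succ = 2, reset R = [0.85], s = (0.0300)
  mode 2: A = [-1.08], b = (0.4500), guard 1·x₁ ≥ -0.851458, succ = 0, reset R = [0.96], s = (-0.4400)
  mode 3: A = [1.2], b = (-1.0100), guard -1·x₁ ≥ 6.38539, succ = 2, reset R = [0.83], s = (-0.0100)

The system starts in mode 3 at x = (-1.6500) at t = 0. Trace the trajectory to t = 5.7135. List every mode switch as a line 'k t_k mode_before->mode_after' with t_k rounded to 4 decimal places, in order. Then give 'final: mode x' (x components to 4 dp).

1 0.8874 3->2
2 2.2833 2->0
3 3.6162 0->1
4 4.7798 1->2
final: 2 -1.3510

Mode 3: guard c·x = 6.3854 hit at Δt = 0.8874 (t = 0.8874), x⁻ = (-6.3854) → reset → x⁺ = (-5.3099), jump to mode 2
Mode 2: guard c·x = -0.8515 hit at Δt = 1.3959 (t = 2.2833), x⁻ = (-0.8515) → reset → x⁺ = (-1.2574), jump to mode 0
Mode 0: guard c·x = 9.0569 hit at Δt = 1.3329 (t = 3.6162), x⁻ = (-9.0569) → reset → x⁺ = (-7.9178), jump to mode 1
Mode 1: guard c·x = -5.2457 hit at Δt = 1.1636 (t = 4.7798), x⁻ = (-5.2457) → reset → x⁺ = (-4.4288), jump to mode 2
Mode 2: flow for 0.9337 to horizon, guard not reached → x = (-1.3510)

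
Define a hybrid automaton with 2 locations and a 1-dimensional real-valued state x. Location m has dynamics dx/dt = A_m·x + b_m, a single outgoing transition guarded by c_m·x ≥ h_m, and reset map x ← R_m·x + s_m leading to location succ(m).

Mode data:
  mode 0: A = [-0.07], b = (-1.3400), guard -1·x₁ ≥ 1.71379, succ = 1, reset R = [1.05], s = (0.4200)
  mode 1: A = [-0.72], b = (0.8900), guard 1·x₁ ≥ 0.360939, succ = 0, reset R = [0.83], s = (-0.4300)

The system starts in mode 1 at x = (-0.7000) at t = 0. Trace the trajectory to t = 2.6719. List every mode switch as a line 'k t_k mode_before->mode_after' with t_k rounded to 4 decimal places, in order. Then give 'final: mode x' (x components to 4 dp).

1 1.1028 1->0
2 2.3450 0->1
final: 1 -0.8309

Mode 1: guard c·x = 0.3609 hit at Δt = 1.1028 (t = 1.1028), x⁻ = (0.3609) → reset → x⁺ = (-0.1304), jump to mode 0
Mode 0: guard c·x = 1.7138 hit at Δt = 1.2422 (t = 2.3450), x⁻ = (-1.7138) → reset → x⁺ = (-1.3795), jump to mode 1
Mode 1: flow for 0.3269 to horizon, guard not reached → x = (-0.8309)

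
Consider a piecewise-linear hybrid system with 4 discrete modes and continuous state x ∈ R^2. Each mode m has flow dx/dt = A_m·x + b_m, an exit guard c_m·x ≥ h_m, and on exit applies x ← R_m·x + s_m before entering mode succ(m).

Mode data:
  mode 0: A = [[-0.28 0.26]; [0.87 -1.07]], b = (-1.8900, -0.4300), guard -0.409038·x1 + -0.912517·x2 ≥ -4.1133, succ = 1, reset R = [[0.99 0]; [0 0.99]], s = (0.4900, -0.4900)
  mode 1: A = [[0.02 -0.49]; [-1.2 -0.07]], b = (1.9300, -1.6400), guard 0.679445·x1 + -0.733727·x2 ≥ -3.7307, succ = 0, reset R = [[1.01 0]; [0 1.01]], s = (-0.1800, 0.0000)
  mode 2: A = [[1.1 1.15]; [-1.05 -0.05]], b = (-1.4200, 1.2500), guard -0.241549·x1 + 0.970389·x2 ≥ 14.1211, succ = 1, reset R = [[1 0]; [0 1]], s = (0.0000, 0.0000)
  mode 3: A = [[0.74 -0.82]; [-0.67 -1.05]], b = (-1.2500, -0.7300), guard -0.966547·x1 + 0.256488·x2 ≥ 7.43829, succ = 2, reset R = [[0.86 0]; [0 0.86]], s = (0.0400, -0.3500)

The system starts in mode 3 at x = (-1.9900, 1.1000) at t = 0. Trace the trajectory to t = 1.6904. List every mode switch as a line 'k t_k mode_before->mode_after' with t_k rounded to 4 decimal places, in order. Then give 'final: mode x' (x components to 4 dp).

1 0.9606 3->2
final: 2 -10.0384 8.3753

Mode 3: guard c·x = 7.4383 hit at Δt = 0.9606 (t = 0.9606), x⁻ = (-7.2037, 1.8541) → reset → x⁺ = (-6.1552, 1.2445), jump to mode 2
Mode 2: flow for 0.7298 to horizon, guard not reached → x = (-10.0384, 8.3753)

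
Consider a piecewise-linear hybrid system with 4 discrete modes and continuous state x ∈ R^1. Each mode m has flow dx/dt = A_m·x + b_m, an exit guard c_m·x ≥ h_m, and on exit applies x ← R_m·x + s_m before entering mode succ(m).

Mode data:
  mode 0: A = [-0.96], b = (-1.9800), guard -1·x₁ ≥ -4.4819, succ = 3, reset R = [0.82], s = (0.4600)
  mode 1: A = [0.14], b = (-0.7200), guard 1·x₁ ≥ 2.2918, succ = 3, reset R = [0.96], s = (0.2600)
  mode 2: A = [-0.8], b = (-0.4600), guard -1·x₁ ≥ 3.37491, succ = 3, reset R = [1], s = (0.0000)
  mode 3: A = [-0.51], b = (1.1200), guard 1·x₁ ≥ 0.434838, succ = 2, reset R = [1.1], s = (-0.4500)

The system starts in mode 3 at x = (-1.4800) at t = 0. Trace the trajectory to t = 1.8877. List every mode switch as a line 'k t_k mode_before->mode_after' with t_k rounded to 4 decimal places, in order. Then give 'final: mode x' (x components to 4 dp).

Mode 3: guard c·x = 0.4348 hit at Δt = 1.4428 (t = 1.4428), x⁻ = (0.4348) → reset → x⁺ = (0.0283), jump to mode 2
Mode 2: flow for 0.4449 to horizon, guard not reached → x = (-0.1524)

1 1.4428 3->2
final: 2 -0.1524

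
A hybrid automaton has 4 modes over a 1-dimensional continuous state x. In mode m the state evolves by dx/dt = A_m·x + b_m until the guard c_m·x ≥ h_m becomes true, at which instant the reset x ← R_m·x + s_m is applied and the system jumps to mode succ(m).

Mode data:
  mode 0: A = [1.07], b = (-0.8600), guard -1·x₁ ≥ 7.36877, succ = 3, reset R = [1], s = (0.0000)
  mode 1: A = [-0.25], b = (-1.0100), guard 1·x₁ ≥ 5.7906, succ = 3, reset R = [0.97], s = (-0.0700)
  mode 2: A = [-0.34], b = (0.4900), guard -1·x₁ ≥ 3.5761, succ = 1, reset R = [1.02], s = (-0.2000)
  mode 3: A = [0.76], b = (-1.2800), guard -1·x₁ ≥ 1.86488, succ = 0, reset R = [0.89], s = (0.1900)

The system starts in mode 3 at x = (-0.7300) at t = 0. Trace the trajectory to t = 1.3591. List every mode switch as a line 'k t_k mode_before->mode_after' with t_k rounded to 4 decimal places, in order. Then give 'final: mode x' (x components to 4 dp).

1 0.5070 3->0
final: 0 -4.8542

Mode 3: guard c·x = 1.8649 hit at Δt = 0.5070 (t = 0.5070), x⁻ = (-1.8649) → reset → x⁺ = (-1.4697), jump to mode 0
Mode 0: flow for 0.8521 to horizon, guard not reached → x = (-4.8542)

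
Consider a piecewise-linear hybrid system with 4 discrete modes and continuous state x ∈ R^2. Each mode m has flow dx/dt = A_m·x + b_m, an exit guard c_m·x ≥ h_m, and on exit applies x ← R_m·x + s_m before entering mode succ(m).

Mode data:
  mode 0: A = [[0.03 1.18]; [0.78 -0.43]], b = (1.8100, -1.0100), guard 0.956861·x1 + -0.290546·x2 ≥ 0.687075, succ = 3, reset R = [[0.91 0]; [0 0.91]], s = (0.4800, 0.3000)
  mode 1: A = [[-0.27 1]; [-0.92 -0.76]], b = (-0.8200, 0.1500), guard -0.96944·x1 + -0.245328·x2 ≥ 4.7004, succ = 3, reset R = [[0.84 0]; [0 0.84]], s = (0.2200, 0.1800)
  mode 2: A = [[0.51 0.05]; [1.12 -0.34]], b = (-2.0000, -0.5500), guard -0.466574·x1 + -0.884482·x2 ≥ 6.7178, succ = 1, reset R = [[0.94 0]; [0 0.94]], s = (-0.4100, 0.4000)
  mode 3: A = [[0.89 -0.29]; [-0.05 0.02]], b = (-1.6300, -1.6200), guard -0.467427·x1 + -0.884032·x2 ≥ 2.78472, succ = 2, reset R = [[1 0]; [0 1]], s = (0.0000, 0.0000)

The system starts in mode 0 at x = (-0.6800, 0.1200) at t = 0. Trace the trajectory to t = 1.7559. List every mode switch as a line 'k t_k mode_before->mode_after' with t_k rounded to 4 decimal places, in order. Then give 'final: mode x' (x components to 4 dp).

1 0.8603 0->3
final: 3 0.2625 -1.7728

Mode 0: guard c·x = 0.6871 hit at Δt = 0.8603 (t = 0.8603), x⁻ = (0.5260, -0.6326) → reset → x⁺ = (0.9586, -0.2757), jump to mode 3
Mode 3: flow for 0.8956 to horizon, guard not reached → x = (0.2625, -1.7728)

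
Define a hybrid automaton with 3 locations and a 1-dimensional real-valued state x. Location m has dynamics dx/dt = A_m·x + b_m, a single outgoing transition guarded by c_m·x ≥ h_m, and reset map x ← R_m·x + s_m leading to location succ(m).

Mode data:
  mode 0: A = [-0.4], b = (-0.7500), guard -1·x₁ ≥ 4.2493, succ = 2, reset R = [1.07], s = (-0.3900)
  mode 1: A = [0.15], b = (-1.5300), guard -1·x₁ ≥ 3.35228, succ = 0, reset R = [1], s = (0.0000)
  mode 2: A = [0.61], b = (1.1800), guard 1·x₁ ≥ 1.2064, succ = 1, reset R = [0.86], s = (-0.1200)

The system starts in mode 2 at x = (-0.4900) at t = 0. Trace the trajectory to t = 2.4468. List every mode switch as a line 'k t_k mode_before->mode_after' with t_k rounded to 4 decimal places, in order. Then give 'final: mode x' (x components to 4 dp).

1 1.2734 2->1
final: 1 -0.8689

Mode 2: guard c·x = 1.2064 hit at Δt = 1.2734 (t = 1.2734), x⁻ = (1.2064) → reset → x⁺ = (0.9175), jump to mode 1
Mode 1: flow for 1.1734 to horizon, guard not reached → x = (-0.8689)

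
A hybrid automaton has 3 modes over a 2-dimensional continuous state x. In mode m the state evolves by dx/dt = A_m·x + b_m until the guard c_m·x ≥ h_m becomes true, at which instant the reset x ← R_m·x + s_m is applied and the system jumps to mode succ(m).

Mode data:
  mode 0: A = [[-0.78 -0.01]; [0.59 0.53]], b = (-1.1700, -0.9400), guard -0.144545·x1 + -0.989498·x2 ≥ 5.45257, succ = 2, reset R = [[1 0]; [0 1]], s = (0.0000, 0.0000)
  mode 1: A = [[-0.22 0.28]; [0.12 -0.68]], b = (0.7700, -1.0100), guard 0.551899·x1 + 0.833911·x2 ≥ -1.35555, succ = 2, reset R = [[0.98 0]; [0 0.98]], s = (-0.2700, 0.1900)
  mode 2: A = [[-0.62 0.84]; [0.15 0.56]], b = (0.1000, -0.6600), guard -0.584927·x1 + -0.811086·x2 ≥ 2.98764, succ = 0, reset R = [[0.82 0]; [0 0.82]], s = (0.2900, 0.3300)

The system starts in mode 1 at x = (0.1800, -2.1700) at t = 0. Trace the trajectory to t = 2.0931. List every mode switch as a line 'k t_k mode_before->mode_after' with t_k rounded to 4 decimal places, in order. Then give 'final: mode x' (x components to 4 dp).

1 0.8914 1->2
2 1.5777 2->0
final: 0 -0.8327 -3.5625

Mode 1: guard c·x = -1.3556 hit at Δt = 0.8914 (t = 0.8914), x⁻ = (0.3217, -1.8384) → reset → x⁺ = (0.0452, -1.6117), jump to mode 2
Mode 2: guard c·x = 2.9876 hit at Δt = 0.6863 (t = 1.5777), x⁻ = (-0.9884, -2.9707) → reset → x⁺ = (-0.5205, -2.1060), jump to mode 0
Mode 0: flow for 0.5154 to horizon, guard not reached → x = (-0.8327, -3.5625)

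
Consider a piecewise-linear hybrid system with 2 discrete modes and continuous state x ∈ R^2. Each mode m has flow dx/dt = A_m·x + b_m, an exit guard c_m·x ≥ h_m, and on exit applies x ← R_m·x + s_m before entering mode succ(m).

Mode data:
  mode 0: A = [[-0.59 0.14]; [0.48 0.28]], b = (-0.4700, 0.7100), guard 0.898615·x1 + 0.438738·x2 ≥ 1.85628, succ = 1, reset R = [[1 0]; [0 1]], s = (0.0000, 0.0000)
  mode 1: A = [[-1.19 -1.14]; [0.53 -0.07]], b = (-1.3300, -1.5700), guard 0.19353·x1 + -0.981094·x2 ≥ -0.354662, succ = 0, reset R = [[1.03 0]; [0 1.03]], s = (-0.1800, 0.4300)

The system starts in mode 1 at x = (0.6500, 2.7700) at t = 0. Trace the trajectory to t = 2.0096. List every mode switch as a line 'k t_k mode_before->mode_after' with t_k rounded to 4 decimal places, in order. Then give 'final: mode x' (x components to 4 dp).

Mode 1: guard c·x = -0.3547 hit at Δt = 1.2223 (t = 1.2223), x⁻ = (-1.5664, 0.0525) → reset → x⁺ = (-1.7934, 0.4841), jump to mode 0
Mode 0: flow for 0.7873 to horizon, guard not reached → x = (-1.3780, 0.5617)

1 1.2223 1->0
final: 0 -1.3780 0.5617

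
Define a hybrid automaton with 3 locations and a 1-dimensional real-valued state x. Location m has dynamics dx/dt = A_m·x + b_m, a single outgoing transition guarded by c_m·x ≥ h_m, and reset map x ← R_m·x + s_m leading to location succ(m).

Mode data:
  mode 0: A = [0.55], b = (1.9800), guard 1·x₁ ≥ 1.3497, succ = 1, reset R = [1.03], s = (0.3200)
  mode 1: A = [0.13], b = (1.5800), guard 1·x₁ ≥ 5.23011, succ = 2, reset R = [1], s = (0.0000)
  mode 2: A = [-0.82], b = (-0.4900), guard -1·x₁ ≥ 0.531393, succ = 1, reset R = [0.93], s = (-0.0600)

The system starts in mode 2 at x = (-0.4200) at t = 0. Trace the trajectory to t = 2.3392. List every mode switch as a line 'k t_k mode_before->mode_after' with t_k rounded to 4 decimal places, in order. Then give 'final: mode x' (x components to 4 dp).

1 1.2038 2->1
final: 1 1.2907

Mode 2: guard c·x = 0.5314 hit at Δt = 1.2038 (t = 1.2038), x⁻ = (-0.5314) → reset → x⁺ = (-0.5542), jump to mode 1
Mode 1: flow for 1.1354 to horizon, guard not reached → x = (1.2907)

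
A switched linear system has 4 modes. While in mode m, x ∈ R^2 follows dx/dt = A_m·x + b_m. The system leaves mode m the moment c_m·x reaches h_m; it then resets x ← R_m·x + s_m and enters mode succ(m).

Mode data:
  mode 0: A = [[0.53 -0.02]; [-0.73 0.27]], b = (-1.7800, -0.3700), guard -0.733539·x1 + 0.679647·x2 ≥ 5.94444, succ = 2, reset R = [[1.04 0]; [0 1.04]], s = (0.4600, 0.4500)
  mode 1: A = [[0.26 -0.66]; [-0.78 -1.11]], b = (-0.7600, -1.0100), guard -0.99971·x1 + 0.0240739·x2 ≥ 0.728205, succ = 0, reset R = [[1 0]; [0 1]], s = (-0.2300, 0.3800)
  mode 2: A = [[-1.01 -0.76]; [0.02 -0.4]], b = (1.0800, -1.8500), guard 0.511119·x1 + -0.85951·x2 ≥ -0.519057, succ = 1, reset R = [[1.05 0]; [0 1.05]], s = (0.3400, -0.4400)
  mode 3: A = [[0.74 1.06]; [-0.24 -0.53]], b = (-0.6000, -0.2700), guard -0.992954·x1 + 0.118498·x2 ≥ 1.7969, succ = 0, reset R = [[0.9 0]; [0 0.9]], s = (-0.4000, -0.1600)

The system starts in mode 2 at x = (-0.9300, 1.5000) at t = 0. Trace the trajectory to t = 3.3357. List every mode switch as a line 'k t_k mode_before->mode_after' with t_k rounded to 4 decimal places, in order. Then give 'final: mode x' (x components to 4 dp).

Mode 2: guard c·x = -0.5191 hit at Δt = 0.5062 (t = 0.5062), x⁻ = (-0.3913, 0.3712) → reset → x⁺ = (-0.0709, -0.0502), jump to mode 1
Mode 1: guard c·x = 0.7282 hit at Δt = 1.0008 (t = 1.5070), x⁻ = (-0.7382, -0.4060) → reset → x⁺ = (-0.9682, -0.0260), jump to mode 0
Mode 0: guard c·x = 5.9444 hit at Δt = 1.3563 (t = 2.8633), x⁻ = (-5.5499, 2.7563) → reset → x⁺ = (-5.3119, 3.3166), jump to mode 2
Mode 2: flow for 0.4724 to horizon, guard not reached → x = (-3.6144, 1.9112)

1 0.5062 2->1
2 1.5070 1->0
3 2.8633 0->2
final: 2 -3.6144 1.9112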